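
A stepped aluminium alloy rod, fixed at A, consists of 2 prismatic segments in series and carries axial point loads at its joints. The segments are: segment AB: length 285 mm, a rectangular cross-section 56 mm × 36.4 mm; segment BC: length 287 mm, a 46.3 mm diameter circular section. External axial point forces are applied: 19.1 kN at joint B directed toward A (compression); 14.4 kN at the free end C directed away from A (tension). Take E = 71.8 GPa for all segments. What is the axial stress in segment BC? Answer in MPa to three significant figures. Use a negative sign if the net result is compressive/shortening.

Internal axial forces (sectioning from the free end, tension +): N_BC = 14.4 kN, N_AB = -4.7 kN.
A_BC = 1684 mm².
σ_BC = N_BC/A_BC = 14400/1684 = 8.553 MPa.

8.55 MPa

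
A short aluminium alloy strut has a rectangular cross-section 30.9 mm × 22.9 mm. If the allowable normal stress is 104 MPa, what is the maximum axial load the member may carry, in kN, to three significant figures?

73.6 kN

A = 707.6 mm².
P_max = σ_allow · A = 104 · 707.6 = 73590 N = 73.59 kN.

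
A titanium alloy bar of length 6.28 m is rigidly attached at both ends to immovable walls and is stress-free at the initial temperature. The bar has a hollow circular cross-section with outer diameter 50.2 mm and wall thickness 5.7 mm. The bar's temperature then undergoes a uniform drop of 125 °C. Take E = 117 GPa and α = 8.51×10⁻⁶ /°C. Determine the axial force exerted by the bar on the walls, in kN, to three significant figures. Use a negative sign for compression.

99.2 kN

Free thermal expansion αLΔT = 8.51e-6 · 6280 · -125 = -6.68 mm.
The walls impose strain ε = −(-6.68)/6280 = 1.0638e-03; σ = Eε = 117000 · 1.0638e-03 = 124.5 MPa.
Wall reaction R = σ·A = 124.5·796.9 = 99180 N = 99.18 kN.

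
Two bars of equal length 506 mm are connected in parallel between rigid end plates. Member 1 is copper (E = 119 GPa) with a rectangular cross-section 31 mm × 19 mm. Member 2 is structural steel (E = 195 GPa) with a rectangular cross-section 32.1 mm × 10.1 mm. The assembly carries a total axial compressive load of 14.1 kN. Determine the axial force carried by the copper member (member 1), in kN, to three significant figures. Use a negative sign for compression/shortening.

A_1 = 589 mm².
A_2 = 324.2 mm².
Equal strain + equilibrium ⇒ each member carries load in proportion to AE: A₁E₁ = 70090000 N, A₂E₂ = 63220000 N, ΣAE = 133300000 N.
F₁ = P·A₁E₁/ΣAE = -14100·70090000/133300000 = -7413 N.

-7.41 kN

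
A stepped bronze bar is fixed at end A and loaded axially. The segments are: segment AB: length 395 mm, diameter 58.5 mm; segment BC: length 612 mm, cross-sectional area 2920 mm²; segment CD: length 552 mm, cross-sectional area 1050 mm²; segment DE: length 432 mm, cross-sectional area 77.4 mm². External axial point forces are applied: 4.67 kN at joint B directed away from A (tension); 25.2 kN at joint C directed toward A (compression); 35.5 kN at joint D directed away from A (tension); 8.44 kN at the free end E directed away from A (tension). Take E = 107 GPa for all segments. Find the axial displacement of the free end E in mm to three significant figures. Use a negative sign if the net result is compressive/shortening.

Internal axial forces (sectioning from the free end, tension +): N_DE = 8.44 kN, N_CD = 43.94 kN, N_BC = 18.74 kN, N_AB = 23.41 kN.
A_AB = 2688 mm².
δ_AB = 23410·395/(2688·107000) = 0.03215 mm
δ_BC = 18740·612/(2920·107000) = 0.03671 mm
δ_CD = 43940·552/(1050·107000) = 0.2159 mm
δ_DE = 8440·432/(77.4·107000) = 0.4403 mm
δ = Σδ_i = 0.725 mm.

0.725 mm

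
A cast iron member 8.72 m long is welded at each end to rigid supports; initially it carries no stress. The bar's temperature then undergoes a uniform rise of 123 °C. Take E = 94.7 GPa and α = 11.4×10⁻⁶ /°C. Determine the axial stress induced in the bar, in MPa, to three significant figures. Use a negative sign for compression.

Free thermal expansion αLΔT = 11.4e-6 · 8720 · 123 = 12.23 mm.
The walls impose strain ε = −(12.23)/8720 = -1.4022e-03; σ = Eε = 94700 · -1.4022e-03 = -132.8 MPa.

-133 MPa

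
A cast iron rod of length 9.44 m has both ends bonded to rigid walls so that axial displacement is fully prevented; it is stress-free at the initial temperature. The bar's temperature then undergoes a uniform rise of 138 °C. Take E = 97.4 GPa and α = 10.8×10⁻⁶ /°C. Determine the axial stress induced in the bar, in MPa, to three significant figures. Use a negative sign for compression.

Free thermal expansion αLΔT = 10.8e-6 · 9440 · 138 = 14.07 mm.
The walls impose strain ε = −(14.07)/9440 = -1.4904e-03; σ = Eε = 97400 · -1.4904e-03 = -145.2 MPa.

-145 MPa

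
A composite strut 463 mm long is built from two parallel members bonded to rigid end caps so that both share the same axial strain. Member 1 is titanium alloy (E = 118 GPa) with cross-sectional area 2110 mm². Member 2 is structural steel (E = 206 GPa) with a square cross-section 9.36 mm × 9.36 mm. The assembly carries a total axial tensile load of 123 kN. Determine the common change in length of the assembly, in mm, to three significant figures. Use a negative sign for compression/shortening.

A_2 = 87.61 mm².
Equal strain + equilibrium ⇒ each member carries load in proportion to AE: A₁E₁ = 249000000 N, A₂E₂ = 18050000 N, ΣAE = 267000000 N.
δ = PL/ΣAE = 123000·463/267000000 = 0.2133 mm.

0.213 mm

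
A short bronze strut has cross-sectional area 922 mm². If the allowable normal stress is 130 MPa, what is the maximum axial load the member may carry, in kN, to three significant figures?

120 kN

P_max = σ_allow · A = 130 · 922 = 119900 N = 119.9 kN.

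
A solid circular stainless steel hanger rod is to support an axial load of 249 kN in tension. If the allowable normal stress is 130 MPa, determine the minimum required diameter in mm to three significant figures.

49.4 mm

Required area A ≥ P/σ_allow = 249000/130 = 1915 mm².
For a solid circular section, d ≥ √(4A/π) = 49.38 mm.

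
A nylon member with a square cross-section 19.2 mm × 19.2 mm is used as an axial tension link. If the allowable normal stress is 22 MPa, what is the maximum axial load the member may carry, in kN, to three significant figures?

A = 368.6 mm².
P_max = σ_allow · A = 22 · 368.6 = 8110 N = 8.11 kN.

8.11 kN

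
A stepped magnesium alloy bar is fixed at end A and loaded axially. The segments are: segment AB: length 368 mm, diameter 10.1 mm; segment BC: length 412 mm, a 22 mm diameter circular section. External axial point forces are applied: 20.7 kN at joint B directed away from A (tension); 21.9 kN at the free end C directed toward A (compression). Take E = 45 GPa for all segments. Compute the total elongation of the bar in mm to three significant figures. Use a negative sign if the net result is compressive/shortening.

Internal axial forces (sectioning from the free end, tension +): N_BC = -21.9 kN, N_AB = -1.2 kN.
A_AB = 80.12 mm².
A_BC = 380.1 mm².
δ_AB = -1200·368/(80.12·45000) = -0.1225 mm
δ_BC = -21900·412/(380.1·45000) = -0.5275 mm
δ = Σδ_i = -0.65 mm.

-0.650 mm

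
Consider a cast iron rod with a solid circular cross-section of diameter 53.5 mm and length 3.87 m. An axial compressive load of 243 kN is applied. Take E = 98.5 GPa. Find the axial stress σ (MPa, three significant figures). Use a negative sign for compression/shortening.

A = 2248 mm².
σ = N/A = -243000/2248 = -108.1 MPa.

-108 MPa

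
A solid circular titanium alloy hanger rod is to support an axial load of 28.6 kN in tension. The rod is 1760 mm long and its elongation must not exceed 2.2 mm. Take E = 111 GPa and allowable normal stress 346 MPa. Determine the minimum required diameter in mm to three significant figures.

Required area A ≥ P/σ_allow = 28600/346 = 82.66 mm².
For a solid circular section, d ≥ √(4A/π) = 10.26 mm.
Elongation limit: A ≥ PL/(Eδ_allow) = 28600·1760/(111000·2.2) = 206.1 mm² ⇒ d ≥ 16.2 mm.
The elongation limit governs.

16.2 mm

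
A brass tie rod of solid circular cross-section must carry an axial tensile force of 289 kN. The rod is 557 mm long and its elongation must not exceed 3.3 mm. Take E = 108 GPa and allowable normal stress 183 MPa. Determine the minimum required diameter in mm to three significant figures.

44.8 mm

Required area A ≥ P/σ_allow = 289000/183 = 1579 mm².
For a solid circular section, d ≥ √(4A/π) = 44.84 mm.
Elongation limit: A ≥ PL/(Eδ_allow) = 289000·557/(108000·3.3) = 451.7 mm² ⇒ d ≥ 23.98 mm.
The stress limit governs.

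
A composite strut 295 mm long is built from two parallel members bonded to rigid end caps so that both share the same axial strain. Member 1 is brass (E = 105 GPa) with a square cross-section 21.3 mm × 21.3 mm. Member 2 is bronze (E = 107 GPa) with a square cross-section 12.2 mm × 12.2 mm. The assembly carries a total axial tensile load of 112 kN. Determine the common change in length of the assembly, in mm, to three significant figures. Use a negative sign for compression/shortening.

A_1 = 453.7 mm².
A_2 = 148.8 mm².
Equal strain + equilibrium ⇒ each member carries load in proportion to AE: A₁E₁ = 47640000 N, A₂E₂ = 15930000 N, ΣAE = 63560000 N.
δ = PL/ΣAE = 112000·295/63560000 = 0.5198 mm.

0.520 mm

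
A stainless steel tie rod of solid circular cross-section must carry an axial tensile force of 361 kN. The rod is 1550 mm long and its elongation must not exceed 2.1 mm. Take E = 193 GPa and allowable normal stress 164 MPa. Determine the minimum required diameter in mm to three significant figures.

52.9 mm

Required area A ≥ P/σ_allow = 361000/164 = 2201 mm².
For a solid circular section, d ≥ √(4A/π) = 52.94 mm.
Elongation limit: A ≥ PL/(Eδ_allow) = 361000·1550/(193000·2.1) = 1381 mm² ⇒ d ≥ 41.93 mm.
The stress limit governs.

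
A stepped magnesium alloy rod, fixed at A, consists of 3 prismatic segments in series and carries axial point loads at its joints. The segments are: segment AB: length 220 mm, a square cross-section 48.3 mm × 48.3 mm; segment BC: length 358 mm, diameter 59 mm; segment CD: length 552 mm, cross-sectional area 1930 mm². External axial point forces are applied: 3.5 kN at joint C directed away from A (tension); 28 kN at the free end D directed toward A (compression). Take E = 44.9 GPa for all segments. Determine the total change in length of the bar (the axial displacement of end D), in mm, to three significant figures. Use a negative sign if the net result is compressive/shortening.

Internal axial forces (sectioning from the free end, tension +): N_CD = -28 kN, N_BC = -24.5 kN, N_AB = -24.5 kN.
A_AB = 2333 mm².
A_BC = 2734 mm².
δ_AB = -24500·220/(2333·44900) = -0.05146 mm
δ_BC = -24500·358/(2734·44900) = -0.07145 mm
δ_CD = -28000·552/(1930·44900) = -0.1784 mm
δ = Σδ_i = -0.3013 mm.

-0.301 mm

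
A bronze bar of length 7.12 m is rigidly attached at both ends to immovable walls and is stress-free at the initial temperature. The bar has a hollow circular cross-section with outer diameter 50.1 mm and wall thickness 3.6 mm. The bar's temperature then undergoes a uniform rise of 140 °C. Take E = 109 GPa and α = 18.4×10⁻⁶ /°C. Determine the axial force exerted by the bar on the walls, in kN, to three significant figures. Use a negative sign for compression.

Free thermal expansion αLΔT = 18.4e-6 · 7120 · 140 = 18.34 mm.
The walls impose strain ε = −(18.34)/7120 = -2.5760e-03; σ = Eε = 109000 · -2.5760e-03 = -280.8 MPa.
Wall reaction R = σ·A = -280.8·525.9 = -147700 N = -147.7 kN.

-148 kN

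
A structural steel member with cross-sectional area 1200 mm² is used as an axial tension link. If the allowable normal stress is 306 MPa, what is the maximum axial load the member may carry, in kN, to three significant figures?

367 kN

P_max = σ_allow · A = 306 · 1200 = 367200 N = 367.2 kN.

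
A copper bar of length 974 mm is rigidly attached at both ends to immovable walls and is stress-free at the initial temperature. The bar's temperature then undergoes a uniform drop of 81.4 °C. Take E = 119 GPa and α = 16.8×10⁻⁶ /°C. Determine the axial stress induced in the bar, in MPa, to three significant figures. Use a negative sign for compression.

163 MPa

Free thermal expansion αLΔT = 16.8e-6 · 974 · -81.4 = -1.332 mm.
The walls impose strain ε = −(-1.332)/974 = 1.3675e-03; σ = Eε = 119000 · 1.3675e-03 = 162.7 MPa.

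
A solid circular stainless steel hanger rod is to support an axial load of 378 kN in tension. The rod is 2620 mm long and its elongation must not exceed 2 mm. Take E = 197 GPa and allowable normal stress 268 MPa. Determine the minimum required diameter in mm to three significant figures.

Required area A ≥ P/σ_allow = 378000/268 = 1410 mm².
For a solid circular section, d ≥ √(4A/π) = 42.38 mm.
Elongation limit: A ≥ PL/(Eδ_allow) = 378000·2620/(197000·2) = 2514 mm² ⇒ d ≥ 56.57 mm.
The elongation limit governs.

56.6 mm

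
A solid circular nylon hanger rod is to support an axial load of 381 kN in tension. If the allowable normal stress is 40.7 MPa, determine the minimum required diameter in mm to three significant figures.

109 mm

Required area A ≥ P/σ_allow = 381000/40.7 = 9361 mm².
For a solid circular section, d ≥ √(4A/π) = 109.2 mm.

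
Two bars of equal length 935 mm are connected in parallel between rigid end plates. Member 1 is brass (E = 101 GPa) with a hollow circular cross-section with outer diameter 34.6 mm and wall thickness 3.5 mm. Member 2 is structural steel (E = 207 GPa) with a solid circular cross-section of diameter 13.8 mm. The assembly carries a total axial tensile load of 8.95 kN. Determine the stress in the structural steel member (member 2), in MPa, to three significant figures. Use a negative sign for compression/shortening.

A_1 = 342 mm².
A_2 = 149.6 mm².
Equal strain + equilibrium ⇒ each member carries load in proportion to AE: A₁E₁ = 34540000 N, A₂E₂ = 30960000 N, ΣAE = 65500000 N.
σ₂ = P·E₂/ΣAE = 8950·207000/65500000 = 28.28 MPa.

28.3 MPa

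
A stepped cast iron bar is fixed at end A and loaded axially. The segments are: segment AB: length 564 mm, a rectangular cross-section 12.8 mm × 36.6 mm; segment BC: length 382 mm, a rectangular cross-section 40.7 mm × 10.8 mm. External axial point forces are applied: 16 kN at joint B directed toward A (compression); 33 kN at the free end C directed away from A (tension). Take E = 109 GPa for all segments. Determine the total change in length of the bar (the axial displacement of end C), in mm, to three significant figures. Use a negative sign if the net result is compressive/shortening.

0.451 mm

Internal axial forces (sectioning from the free end, tension +): N_BC = 33 kN, N_AB = 17 kN.
A_AB = 468.5 mm².
A_BC = 439.6 mm².
δ_AB = 17000·564/(468.5·109000) = 0.1878 mm
δ_BC = 33000·382/(439.6·109000) = 0.2631 mm
δ = Σδ_i = 0.4509 mm.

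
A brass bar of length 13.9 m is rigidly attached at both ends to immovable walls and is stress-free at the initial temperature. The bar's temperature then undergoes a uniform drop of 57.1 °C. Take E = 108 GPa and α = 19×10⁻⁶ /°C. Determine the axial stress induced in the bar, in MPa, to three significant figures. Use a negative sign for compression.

117 MPa

Free thermal expansion αLΔT = 19e-6 · 13900 · -57.1 = -15.08 mm.
The walls impose strain ε = −(-15.08)/13900 = 1.0849e-03; σ = Eε = 108000 · 1.0849e-03 = 117.2 MPa.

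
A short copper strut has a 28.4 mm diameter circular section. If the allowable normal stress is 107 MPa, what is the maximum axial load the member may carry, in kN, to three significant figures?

A = 633.5 mm².
P_max = σ_allow · A = 107 · 633.5 = 67780 N = 67.78 kN.

67.8 kN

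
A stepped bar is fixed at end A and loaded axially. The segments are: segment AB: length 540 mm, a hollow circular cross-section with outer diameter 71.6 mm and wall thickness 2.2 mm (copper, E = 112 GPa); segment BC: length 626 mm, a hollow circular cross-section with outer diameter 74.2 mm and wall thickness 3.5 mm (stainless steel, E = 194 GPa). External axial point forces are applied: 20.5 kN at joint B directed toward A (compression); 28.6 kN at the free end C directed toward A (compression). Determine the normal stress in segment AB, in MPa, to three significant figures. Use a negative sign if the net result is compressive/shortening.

-102 MPa

Internal axial forces (sectioning from the free end, tension +): N_BC = -28.6 kN, N_AB = -49.1 kN.
A_AB = 479.7 mm².
σ_AB = N_AB/A_AB = -49100/479.7 = -102.4 MPa.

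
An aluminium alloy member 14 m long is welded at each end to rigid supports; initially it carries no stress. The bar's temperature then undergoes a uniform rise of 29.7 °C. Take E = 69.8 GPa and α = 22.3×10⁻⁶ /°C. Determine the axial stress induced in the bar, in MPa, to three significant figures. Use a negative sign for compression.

Free thermal expansion αLΔT = 22.3e-6 · 14000 · 29.7 = 9.272 mm.
The walls impose strain ε = −(9.272)/14000 = -6.6231e-04; σ = Eε = 69800 · -6.6231e-04 = -46.23 MPa.

-46.2 MPa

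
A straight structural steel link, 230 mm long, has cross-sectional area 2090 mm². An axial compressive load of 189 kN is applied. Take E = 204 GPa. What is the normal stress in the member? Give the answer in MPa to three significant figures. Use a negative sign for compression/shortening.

σ = N/A = -189000/2090 = -90.43 MPa.

-90.4 MPa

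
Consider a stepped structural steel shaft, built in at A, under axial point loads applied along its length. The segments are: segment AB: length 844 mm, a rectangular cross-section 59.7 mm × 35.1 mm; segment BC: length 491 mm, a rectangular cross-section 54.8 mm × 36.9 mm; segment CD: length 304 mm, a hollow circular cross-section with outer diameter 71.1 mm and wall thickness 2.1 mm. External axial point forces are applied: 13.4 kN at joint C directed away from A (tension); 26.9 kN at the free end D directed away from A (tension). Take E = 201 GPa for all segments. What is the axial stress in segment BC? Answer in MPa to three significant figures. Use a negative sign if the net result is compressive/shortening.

19.9 MPa

Internal axial forces (sectioning from the free end, tension +): N_CD = 26.9 kN, N_BC = 40.3 kN, N_AB = 40.3 kN.
A_BC = 2022 mm².
σ_BC = N_BC/A_BC = 40300/2022 = 19.93 MPa.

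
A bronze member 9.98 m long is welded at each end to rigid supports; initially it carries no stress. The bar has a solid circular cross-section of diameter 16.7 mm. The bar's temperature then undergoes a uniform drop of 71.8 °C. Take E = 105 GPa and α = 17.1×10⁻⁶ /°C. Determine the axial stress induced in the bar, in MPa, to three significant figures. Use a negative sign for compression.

Free thermal expansion αLΔT = 17.1e-6 · 9980 · -71.8 = -12.25 mm.
The walls impose strain ε = −(-12.25)/9980 = 1.2278e-03; σ = Eε = 105000 · 1.2278e-03 = 128.9 MPa.

129 MPa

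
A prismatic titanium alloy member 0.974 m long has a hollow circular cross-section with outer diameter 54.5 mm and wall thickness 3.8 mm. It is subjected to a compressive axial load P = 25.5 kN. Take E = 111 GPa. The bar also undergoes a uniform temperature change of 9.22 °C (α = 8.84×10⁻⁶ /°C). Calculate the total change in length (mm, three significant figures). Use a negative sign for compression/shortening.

-0.290 mm

A = 605.3 mm².
δ_mech = NL/(AE) = -25500·974/(605.3·111000) = -0.3697 mm.
δ_thermal = αLΔT = 8.84e-6·974·9.22 = 0.07939 mm.
δ = δ_mech + δ_thermal = -0.2903 mm.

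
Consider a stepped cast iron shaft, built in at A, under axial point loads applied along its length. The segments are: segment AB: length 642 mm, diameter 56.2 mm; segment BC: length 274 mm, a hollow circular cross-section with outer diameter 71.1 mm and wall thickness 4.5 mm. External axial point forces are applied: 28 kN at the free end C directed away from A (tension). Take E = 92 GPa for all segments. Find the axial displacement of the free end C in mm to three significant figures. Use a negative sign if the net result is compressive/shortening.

0.167 mm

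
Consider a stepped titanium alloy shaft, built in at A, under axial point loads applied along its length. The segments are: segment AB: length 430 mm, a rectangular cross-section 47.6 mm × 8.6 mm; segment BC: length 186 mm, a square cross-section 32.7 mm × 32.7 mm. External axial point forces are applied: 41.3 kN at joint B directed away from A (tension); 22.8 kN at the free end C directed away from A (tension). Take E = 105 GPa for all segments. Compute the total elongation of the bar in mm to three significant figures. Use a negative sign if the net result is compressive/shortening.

0.679 mm

Internal axial forces (sectioning from the free end, tension +): N_BC = 22.8 kN, N_AB = 64.1 kN.
A_AB = 409.4 mm².
A_BC = 1069 mm².
δ_AB = 64100·430/(409.4·105000) = 0.6413 mm
δ_BC = 22800·186/(1069·105000) = 0.03777 mm
δ = Σδ_i = 0.679 mm.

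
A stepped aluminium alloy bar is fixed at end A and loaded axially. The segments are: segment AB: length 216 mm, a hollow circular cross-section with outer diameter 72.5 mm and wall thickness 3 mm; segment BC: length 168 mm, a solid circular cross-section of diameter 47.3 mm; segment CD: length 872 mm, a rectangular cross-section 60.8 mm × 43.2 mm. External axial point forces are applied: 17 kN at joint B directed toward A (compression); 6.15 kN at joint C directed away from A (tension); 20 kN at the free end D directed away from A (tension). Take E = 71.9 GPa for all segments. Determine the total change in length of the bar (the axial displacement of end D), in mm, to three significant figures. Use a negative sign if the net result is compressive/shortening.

0.169 mm

Internal axial forces (sectioning from the free end, tension +): N_CD = 20 kN, N_BC = 26.15 kN, N_AB = 9.15 kN.
A_AB = 655 mm².
A_BC = 1757 mm².
A_CD = 2627 mm².
δ_AB = 9150·216/(655·71900) = 0.04197 mm
δ_BC = 26150·168/(1757·71900) = 0.03477 mm
δ_CD = 20000·872/(2627·71900) = 0.09235 mm
δ = Σδ_i = 0.1691 mm.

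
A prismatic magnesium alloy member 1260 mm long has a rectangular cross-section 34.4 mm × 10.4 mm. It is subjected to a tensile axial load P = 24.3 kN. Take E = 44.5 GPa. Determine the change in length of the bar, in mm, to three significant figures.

1.92 mm

A = 357.8 mm².
δ_mech = NL/(AE) = 24300·1260/(357.8·44500) = 1.923 mm.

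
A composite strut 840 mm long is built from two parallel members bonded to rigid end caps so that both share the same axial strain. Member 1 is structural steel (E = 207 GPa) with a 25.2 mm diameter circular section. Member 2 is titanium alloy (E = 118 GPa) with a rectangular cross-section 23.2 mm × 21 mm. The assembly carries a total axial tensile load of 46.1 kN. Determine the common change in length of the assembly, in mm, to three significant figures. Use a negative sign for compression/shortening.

0.241 mm

A_1 = 498.8 mm².
A_2 = 487.2 mm².
Equal strain + equilibrium ⇒ each member carries load in proportion to AE: A₁E₁ = 103200000 N, A₂E₂ = 57490000 N, ΣAE = 160700000 N.
δ = PL/ΣAE = 46100·840/160700000 = 0.2409 mm.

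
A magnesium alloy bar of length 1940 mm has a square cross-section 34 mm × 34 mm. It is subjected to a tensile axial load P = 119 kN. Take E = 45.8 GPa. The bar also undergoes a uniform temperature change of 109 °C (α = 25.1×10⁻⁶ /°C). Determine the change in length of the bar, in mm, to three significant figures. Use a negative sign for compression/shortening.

9.67 mm

A = 1156 mm².
δ_mech = NL/(AE) = 119000·1940/(1156·45800) = 4.36 mm.
δ_thermal = αLΔT = 25.1e-6·1940·109 = 5.308 mm.
δ = δ_mech + δ_thermal = 9.668 mm.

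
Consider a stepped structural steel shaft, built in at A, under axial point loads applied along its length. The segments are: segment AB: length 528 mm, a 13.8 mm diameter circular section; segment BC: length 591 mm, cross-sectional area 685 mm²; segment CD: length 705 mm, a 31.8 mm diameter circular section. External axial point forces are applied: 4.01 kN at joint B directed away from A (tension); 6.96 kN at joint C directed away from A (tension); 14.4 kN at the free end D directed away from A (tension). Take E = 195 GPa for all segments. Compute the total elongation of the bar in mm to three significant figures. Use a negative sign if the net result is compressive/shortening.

Internal axial forces (sectioning from the free end, tension +): N_CD = 14.4 kN, N_BC = 21.36 kN, N_AB = 25.37 kN.
A_AB = 149.6 mm².
A_CD = 794.2 mm².
δ_AB = 25370·528/(149.6·195000) = 0.4593 mm
δ_BC = 21360·591/(685·195000) = 0.09451 mm
δ_CD = 14400·705/(794.2·195000) = 0.06555 mm
δ = Σδ_i = 0.6193 mm.

0.619 mm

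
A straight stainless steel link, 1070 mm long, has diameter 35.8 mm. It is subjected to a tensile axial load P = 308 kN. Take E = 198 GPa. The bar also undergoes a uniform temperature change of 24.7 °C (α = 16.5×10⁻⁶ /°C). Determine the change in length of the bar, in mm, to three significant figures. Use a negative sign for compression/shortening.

2.09 mm

A = 1007 mm².
δ_mech = NL/(AE) = 308000·1070/(1007·198000) = 1.654 mm.
δ_thermal = αLΔT = 16.5e-6·1070·24.7 = 0.4361 mm.
δ = δ_mech + δ_thermal = 2.09 mm.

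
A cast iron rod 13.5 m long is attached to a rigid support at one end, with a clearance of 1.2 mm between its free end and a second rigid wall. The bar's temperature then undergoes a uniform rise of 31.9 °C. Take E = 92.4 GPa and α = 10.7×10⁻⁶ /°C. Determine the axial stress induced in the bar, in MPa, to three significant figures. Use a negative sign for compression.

Free thermal expansion αLΔT = 10.7e-6 · 13500 · 31.9 = 4.608 mm.
The walls engage after the gap closes; constrained expansion = 4.608 − 1.2 = 3.408 mm.
The walls impose strain ε = −(3.408)/13500 = -2.5244e-04; σ = Eε = 92400 · -2.5244e-04 = -23.33 MPa.

-23.3 MPa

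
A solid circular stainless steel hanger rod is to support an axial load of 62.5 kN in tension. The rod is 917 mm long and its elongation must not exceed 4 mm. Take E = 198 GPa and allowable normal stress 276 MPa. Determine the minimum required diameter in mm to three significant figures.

17.0 mm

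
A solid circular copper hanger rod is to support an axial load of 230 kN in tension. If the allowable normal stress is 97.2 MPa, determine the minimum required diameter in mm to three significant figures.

Required area A ≥ P/σ_allow = 230000/97.2 = 2366 mm².
For a solid circular section, d ≥ √(4A/π) = 54.89 mm.

54.9 mm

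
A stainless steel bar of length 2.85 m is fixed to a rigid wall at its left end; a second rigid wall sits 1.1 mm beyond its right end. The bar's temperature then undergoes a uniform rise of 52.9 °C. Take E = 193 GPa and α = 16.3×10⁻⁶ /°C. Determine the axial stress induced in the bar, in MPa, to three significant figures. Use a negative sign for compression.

-91.9 MPa

Free thermal expansion αLΔT = 16.3e-6 · 2850 · 52.9 = 2.457 mm.
The walls engage after the gap closes; constrained expansion = 2.457 − 1.1 = 1.357 mm.
The walls impose strain ε = −(1.357)/2850 = -4.7631e-04; σ = Eε = 193000 · -4.7631e-04 = -91.93 MPa.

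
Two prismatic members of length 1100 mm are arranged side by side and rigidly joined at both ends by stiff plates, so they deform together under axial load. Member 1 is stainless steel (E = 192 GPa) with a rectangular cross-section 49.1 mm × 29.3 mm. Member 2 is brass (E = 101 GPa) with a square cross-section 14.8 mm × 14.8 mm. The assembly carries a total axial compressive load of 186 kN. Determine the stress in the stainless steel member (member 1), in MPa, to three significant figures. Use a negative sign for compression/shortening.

-120 MPa

A_1 = 1439 mm².
A_2 = 219 mm².
Equal strain + equilibrium ⇒ each member carries load in proportion to AE: A₁E₁ = 276200000 N, A₂E₂ = 22120000 N, ΣAE = 298300000 N.
σ₁ = P·E₁/ΣAE = -186000·192000/298300000 = -119.7 MPa.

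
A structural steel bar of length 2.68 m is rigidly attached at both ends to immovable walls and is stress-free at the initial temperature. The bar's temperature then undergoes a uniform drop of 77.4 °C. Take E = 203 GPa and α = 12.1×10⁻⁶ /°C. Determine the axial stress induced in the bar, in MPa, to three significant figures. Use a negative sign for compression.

Free thermal expansion αLΔT = 12.1e-6 · 2680 · -77.4 = -2.51 mm.
The walls impose strain ε = −(-2.51)/2680 = 9.3654e-04; σ = Eε = 203000 · 9.3654e-04 = 190.1 MPa.

190 MPa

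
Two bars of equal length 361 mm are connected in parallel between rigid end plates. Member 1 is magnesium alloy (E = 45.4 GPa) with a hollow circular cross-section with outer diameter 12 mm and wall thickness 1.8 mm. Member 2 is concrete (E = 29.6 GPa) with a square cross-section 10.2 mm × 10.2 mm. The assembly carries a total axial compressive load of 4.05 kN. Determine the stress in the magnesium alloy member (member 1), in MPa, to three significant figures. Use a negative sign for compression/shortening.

-32.3 MPa

A_1 = 57.68 mm².
A_2 = 104 mm².
Equal strain + equilibrium ⇒ each member carries load in proportion to AE: A₁E₁ = 2619000 N, A₂E₂ = 3080000 N, ΣAE = 5698000 N.
σ₁ = P·E₁/ΣAE = -4050·45400/5698000 = -32.27 MPa.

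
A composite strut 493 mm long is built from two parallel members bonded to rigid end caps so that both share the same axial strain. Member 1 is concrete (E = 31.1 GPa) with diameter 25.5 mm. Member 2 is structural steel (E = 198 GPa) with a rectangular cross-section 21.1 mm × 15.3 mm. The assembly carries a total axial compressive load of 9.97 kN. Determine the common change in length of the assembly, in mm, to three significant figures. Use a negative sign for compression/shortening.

A_1 = 510.7 mm².
A_2 = 322.8 mm².
Equal strain + equilibrium ⇒ each member carries load in proportion to AE: A₁E₁ = 15880000 N, A₂E₂ = 63920000 N, ΣAE = 79800000 N.
δ = PL/ΣAE = -9970·493/79800000 = -0.06159 mm.

-0.0616 mm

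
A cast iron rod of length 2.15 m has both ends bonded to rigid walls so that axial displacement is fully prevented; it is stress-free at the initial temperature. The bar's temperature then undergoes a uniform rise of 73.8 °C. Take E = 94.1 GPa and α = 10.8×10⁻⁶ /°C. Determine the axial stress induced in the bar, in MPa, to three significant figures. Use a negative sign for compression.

-75.0 MPa

Free thermal expansion αLΔT = 10.8e-6 · 2150 · 73.8 = 1.714 mm.
The walls impose strain ε = −(1.714)/2150 = -7.9704e-04; σ = Eε = 94100 · -7.9704e-04 = -75 MPa.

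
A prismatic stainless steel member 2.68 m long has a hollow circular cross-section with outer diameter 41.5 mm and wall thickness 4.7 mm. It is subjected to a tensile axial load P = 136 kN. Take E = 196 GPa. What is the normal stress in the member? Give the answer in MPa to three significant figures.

A = 543.4 mm².
σ = N/A = 136000/543.4 = 250.3 MPa.

250 MPa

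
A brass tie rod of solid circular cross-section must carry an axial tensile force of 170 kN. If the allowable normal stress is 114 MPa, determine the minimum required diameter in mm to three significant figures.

43.6 mm

Required area A ≥ P/σ_allow = 170000/114 = 1491 mm².
For a solid circular section, d ≥ √(4A/π) = 43.57 mm.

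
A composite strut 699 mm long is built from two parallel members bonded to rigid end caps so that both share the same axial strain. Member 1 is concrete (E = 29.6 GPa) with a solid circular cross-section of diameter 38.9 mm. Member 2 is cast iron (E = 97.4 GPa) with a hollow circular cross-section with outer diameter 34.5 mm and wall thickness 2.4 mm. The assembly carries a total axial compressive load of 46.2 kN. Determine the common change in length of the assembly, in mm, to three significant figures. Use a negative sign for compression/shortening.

A_1 = 1188 mm².
A_2 = 242 mm².
Equal strain + equilibrium ⇒ each member carries load in proportion to AE: A₁E₁ = 35180000 N, A₂E₂ = 23570000 N, ΣAE = 58750000 N.
δ = PL/ΣAE = -46200·699/58750000 = -0.5497 mm.

-0.550 mm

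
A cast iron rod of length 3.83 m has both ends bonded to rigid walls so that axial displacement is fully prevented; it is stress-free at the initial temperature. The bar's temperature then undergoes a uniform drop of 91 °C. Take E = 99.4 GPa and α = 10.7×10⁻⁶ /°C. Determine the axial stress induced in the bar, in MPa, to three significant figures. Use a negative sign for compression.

Free thermal expansion αLΔT = 10.7e-6 · 3830 · -91 = -3.729 mm.
The walls impose strain ε = −(-3.729)/3830 = 9.7370e-04; σ = Eε = 99400 · 9.7370e-04 = 96.79 MPa.

96.8 MPa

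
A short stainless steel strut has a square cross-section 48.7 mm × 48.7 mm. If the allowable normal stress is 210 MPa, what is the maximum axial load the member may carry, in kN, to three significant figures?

A = 2372 mm².
P_max = σ_allow · A = 210 · 2372 = 498100 N = 498.1 kN.

498 kN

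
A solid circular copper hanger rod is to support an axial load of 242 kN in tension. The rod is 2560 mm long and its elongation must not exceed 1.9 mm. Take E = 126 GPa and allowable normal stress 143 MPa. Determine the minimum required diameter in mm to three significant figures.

57.4 mm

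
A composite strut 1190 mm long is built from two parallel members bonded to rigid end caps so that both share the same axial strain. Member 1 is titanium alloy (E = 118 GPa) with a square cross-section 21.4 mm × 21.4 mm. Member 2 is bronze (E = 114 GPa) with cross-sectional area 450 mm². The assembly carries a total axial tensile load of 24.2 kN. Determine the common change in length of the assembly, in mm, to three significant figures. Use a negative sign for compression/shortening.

0.273 mm

A_1 = 458 mm².
Equal strain + equilibrium ⇒ each member carries load in proportion to AE: A₁E₁ = 54040000 N, A₂E₂ = 51300000 N, ΣAE = 105300000 N.
δ = PL/ΣAE = 24200·1190/105300000 = 0.2734 mm.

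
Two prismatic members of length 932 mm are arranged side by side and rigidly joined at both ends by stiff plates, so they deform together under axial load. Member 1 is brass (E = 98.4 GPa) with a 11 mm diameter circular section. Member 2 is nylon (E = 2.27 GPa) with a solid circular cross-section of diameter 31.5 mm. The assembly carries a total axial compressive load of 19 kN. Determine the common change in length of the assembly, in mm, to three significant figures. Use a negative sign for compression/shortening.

-1.59 mm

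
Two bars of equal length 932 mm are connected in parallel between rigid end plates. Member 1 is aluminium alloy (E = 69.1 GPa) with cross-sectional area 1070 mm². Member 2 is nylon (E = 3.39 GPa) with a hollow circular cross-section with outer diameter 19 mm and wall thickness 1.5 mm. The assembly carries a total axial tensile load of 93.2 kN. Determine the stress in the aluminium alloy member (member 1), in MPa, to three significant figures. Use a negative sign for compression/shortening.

86.8 MPa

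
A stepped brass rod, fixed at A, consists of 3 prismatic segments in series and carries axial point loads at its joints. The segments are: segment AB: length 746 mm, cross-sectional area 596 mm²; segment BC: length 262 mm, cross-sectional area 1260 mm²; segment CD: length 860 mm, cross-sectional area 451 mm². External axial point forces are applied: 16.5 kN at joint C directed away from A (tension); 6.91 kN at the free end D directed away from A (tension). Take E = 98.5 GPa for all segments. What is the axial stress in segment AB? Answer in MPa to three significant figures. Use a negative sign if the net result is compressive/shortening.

Internal axial forces (sectioning from the free end, tension +): N_CD = 6.91 kN, N_BC = 23.41 kN, N_AB = 23.41 kN.
σ_AB = N_AB/A_AB = 23410/596 = 39.28 MPa.

39.3 MPa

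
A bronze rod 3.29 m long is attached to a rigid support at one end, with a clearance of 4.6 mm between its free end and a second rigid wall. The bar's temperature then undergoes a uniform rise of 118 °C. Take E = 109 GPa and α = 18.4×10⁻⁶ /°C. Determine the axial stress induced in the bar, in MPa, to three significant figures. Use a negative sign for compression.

-84.3 MPa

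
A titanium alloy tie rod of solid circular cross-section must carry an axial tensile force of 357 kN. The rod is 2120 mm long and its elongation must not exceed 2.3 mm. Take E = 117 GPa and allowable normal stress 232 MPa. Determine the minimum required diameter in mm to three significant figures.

Required area A ≥ P/σ_allow = 357000/232 = 1539 mm².
For a solid circular section, d ≥ √(4A/π) = 44.26 mm.
Elongation limit: A ≥ PL/(Eδ_allow) = 357000·2120/(117000·2.3) = 2812 mm² ⇒ d ≥ 59.84 mm.
The elongation limit governs.

59.8 mm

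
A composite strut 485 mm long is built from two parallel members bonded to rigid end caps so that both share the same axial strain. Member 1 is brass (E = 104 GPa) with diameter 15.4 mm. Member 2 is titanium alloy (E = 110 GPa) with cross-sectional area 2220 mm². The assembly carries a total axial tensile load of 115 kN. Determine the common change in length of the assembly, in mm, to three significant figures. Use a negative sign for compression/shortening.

A_1 = 186.3 mm².
Equal strain + equilibrium ⇒ each member carries load in proportion to AE: A₁E₁ = 19370000 N, A₂E₂ = 244200000 N, ΣAE = 263600000 N.
δ = PL/ΣAE = 115000·485/263600000 = 0.2116 mm.

0.212 mm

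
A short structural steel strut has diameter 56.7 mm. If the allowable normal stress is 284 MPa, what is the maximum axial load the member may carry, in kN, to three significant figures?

A = 2525 mm².
P_max = σ_allow · A = 284 · 2525 = 717100 N = 717.1 kN.

717 kN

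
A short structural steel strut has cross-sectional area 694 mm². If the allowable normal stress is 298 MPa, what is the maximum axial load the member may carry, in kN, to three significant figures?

P_max = σ_allow · A = 298 · 694 = 206800 N = 206.8 kN.

207 kN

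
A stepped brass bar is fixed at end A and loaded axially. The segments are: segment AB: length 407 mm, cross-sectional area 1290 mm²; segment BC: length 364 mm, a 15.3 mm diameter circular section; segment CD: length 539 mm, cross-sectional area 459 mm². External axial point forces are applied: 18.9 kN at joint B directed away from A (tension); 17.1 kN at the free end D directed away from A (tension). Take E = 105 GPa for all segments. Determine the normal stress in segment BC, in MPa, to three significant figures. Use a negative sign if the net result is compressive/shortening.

93.0 MPa

Internal axial forces (sectioning from the free end, tension +): N_CD = 17.1 kN, N_BC = 17.1 kN, N_AB = 36 kN.
A_BC = 183.9 mm².
σ_BC = N_BC/A_BC = 17100/183.9 = 93.01 MPa.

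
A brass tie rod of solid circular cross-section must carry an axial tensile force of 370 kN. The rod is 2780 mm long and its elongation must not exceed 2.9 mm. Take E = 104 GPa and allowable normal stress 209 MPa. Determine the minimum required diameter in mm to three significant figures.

65.9 mm

Required area A ≥ P/σ_allow = 370000/209 = 1770 mm².
For a solid circular section, d ≥ √(4A/π) = 47.48 mm.
Elongation limit: A ≥ PL/(Eδ_allow) = 370000·2780/(104000·2.9) = 3410 mm² ⇒ d ≥ 65.9 mm.
The elongation limit governs.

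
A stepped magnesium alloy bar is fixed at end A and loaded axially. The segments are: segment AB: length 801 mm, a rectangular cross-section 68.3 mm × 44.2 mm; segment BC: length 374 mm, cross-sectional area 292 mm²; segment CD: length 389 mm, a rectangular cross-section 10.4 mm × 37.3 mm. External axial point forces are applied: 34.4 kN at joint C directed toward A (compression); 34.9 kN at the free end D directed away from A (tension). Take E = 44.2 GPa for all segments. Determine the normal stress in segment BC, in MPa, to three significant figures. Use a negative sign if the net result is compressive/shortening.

Internal axial forces (sectioning from the free end, tension +): N_CD = 34.9 kN, N_BC = 0.5 kN, N_AB = 0.5 kN.
σ_BC = N_BC/A_BC = 500/292 = 1.712 MPa.

1.71 MPa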